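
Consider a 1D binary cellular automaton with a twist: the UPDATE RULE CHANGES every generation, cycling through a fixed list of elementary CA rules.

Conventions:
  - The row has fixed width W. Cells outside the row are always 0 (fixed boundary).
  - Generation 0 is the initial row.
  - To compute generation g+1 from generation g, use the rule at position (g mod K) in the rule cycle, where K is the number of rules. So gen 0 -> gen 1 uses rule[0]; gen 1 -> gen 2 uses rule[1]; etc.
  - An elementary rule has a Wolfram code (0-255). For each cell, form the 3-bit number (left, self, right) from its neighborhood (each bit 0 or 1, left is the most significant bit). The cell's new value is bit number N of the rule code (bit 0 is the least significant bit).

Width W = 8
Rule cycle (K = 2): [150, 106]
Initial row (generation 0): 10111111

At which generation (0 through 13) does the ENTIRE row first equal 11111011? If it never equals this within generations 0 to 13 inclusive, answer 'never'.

Gen 0: 10111111
Gen 1 (rule 150): 10011110
Gen 2 (rule 106): 00110010
Gen 3 (rule 150): 01001111
Gen 4 (rule 106): 10011001
Gen 5 (rule 150): 11100111
Gen 6 (rule 106): 10101101
Gen 7 (rule 150): 10100001
Gen 8 (rule 106): 01000010
Gen 9 (rule 150): 11100111
Gen 10 (rule 106): 10101101
Gen 11 (rule 150): 10100001
Gen 12 (rule 106): 01000010
Gen 13 (rule 150): 11100111

Answer: never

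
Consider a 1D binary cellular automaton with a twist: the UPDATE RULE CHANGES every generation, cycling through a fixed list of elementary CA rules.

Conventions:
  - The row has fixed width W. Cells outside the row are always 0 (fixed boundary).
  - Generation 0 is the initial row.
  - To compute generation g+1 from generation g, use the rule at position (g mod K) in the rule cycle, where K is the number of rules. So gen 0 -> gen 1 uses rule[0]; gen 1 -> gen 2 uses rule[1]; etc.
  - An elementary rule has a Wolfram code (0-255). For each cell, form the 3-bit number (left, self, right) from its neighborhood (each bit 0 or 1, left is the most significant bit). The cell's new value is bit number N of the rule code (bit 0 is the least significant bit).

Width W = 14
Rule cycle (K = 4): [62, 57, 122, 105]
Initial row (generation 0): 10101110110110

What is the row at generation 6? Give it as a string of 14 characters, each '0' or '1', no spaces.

Answer: 11101000110010

Derivation:
Gen 0: 10101110110110
Gen 1 (rule 62): 11111001101101
Gen 2 (rule 57): 10000101011010
Gen 3 (rule 122): 01001010111101
Gen 4 (rule 105): 00000101100110
Gen 5 (rule 62): 00001111011101
Gen 6 (rule 57): 11101000110010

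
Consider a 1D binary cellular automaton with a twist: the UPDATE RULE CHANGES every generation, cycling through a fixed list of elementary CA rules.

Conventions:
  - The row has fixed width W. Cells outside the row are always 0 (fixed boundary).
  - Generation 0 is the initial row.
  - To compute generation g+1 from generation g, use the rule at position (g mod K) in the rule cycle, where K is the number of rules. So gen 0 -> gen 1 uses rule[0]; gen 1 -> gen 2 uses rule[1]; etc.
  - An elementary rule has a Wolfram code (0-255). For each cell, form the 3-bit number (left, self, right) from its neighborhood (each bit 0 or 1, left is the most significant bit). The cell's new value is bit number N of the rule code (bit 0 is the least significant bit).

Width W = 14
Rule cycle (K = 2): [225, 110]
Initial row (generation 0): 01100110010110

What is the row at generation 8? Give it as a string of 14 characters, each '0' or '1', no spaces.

Gen 0: 01100110010110
Gen 1 (rule 225): 00100010001010
Gen 2 (rule 110): 01100110011110
Gen 3 (rule 225): 00100010001110
Gen 4 (rule 110): 01100110011010
Gen 5 (rule 225): 00100010001100
Gen 6 (rule 110): 01100110011100
Gen 7 (rule 225): 00100010001101
Gen 8 (rule 110): 01100110011111

Answer: 01100110011111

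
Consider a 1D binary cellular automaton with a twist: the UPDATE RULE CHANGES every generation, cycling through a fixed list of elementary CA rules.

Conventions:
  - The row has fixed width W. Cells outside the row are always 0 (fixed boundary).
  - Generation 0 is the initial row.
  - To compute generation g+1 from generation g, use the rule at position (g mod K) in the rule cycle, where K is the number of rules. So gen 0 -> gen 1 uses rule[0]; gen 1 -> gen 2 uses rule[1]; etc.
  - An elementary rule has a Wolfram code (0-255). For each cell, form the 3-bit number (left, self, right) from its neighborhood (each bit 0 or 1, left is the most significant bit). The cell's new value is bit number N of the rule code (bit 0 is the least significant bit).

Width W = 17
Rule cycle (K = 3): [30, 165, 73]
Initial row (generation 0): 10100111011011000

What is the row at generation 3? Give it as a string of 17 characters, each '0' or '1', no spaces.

Gen 0: 10100111011011000
Gen 1 (rule 30): 10111100010010100
Gen 2 (rule 165): 11011001010011101
Gen 3 (rule 73): 11011000000010100

Answer: 11011000000010100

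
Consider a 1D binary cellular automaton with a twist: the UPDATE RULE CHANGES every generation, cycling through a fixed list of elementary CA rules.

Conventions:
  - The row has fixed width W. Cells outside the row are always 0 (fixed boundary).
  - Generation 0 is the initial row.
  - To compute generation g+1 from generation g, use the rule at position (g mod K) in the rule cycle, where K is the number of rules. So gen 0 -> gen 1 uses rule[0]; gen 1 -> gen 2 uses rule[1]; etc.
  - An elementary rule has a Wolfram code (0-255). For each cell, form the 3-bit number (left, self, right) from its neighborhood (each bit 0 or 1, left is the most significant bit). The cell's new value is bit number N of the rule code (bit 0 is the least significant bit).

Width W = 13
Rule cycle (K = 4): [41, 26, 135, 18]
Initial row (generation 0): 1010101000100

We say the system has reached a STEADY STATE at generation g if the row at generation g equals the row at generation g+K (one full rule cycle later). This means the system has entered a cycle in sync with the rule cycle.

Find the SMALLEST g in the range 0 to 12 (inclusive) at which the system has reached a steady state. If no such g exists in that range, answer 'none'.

Answer: none

Derivation:
Gen 0: 1010101000100
Gen 1 (rule 41): 0101010010001
Gen 2 (rule 26): 1000001101010
Gen 3 (rule 135): 1011110001010
Gen 4 (rule 18): 0000001010001
Gen 5 (rule 41): 1111100100100
Gen 6 (rule 26): 1000011011010
Gen 7 (rule 135): 1011100000010
Gen 8 (rule 18): 0000010000101
Gen 9 (rule 41): 1111000110010
Gen 10 (rule 26): 1000101101101
Gen 11 (rule 135): 1011100000001
Gen 12 (rule 18): 0000010000010
Gen 13 (rule 41): 1111000111000
Gen 14 (rule 26): 1000101100100
Gen 15 (rule 135): 1011100001101
Gen 16 (rule 18): 0000010010000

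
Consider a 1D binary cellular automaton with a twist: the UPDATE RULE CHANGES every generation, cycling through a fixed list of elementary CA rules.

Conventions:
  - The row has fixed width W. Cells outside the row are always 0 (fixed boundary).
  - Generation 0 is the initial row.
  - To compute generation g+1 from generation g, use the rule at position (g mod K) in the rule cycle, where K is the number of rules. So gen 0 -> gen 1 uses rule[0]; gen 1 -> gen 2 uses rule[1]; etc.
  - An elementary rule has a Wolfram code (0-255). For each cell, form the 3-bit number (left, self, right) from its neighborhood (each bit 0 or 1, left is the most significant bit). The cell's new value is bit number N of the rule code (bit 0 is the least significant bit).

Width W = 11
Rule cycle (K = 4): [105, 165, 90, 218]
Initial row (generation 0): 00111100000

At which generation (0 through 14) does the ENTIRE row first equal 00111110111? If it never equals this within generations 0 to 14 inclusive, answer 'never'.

Gen 0: 00111100000
Gen 1 (rule 105): 10100101111
Gen 2 (rule 165): 11100110110
Gen 3 (rule 90): 10111110111
Gen 4 (rule 218): 00111110111
Gen 5 (rule 105): 10100011101
Gen 6 (rule 165): 11101001011
Gen 7 (rule 90): 10100110011
Gen 8 (rule 218): 00011111111
Gen 9 (rule 105): 11010000001
Gen 10 (rule 165): 00110111101
Gen 11 (rule 90): 01110100100
Gen 12 (rule 218): 11110011010
Gen 13 (rule 105): 10010011100
Gen 14 (rule 165): 10010001001

Answer: 4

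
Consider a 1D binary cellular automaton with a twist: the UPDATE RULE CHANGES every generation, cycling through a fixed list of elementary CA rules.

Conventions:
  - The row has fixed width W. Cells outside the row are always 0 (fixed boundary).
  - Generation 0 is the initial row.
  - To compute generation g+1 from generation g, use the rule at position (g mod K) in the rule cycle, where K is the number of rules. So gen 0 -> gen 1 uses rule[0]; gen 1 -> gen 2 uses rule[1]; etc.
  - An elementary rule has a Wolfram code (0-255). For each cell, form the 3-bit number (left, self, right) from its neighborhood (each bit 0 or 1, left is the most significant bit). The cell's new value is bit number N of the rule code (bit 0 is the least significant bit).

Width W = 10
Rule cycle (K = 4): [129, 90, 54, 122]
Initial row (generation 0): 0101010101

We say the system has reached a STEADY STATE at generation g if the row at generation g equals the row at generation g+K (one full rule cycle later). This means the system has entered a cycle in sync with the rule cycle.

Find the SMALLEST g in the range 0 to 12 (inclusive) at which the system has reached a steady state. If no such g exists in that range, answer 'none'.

Answer: 7

Derivation:
Gen 0: 0101010101
Gen 1 (rule 129): 0000000000
Gen 2 (rule 90): 0000000000
Gen 3 (rule 54): 0000000000
Gen 4 (rule 122): 0000000000
Gen 5 (rule 129): 1111111111
Gen 6 (rule 90): 1000000001
Gen 7 (rule 54): 1100000011
Gen 8 (rule 122): 1110000111
Gen 9 (rule 129): 0100110010
Gen 10 (rule 90): 1011111101
Gen 11 (rule 54): 1100000011
Gen 12 (rule 122): 1110000111
Gen 13 (rule 129): 0100110010
Gen 14 (rule 90): 1011111101
Gen 15 (rule 54): 1100000011
Gen 16 (rule 122): 1110000111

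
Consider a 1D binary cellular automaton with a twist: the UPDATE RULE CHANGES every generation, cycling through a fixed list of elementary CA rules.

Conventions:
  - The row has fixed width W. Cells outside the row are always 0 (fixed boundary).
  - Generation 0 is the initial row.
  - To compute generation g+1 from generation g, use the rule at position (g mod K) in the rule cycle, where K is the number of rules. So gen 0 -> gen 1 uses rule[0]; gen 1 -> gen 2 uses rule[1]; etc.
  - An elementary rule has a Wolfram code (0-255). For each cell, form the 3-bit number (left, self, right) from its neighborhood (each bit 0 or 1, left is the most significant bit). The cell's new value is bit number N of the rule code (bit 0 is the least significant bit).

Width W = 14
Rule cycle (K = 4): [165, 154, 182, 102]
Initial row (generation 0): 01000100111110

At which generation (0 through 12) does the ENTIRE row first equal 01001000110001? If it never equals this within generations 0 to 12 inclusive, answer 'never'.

Answer: 5

Derivation:
Gen 0: 01000100111110
Gen 1 (rule 165): 01010100011100
Gen 2 (rule 154): 10000010111010
Gen 3 (rule 182): 11000111010111
Gen 4 (rule 102): 01001001111001
Gen 5 (rule 165): 01001000110001
Gen 6 (rule 154): 10110101101010
Gen 7 (rule 182): 11001110011111
Gen 8 (rule 102): 01010010100001
Gen 9 (rule 165): 01110011101101
Gen 10 (rule 154): 11101111001000
Gen 11 (rule 182): 01010110111100
Gen 12 (rule 102): 11111011000100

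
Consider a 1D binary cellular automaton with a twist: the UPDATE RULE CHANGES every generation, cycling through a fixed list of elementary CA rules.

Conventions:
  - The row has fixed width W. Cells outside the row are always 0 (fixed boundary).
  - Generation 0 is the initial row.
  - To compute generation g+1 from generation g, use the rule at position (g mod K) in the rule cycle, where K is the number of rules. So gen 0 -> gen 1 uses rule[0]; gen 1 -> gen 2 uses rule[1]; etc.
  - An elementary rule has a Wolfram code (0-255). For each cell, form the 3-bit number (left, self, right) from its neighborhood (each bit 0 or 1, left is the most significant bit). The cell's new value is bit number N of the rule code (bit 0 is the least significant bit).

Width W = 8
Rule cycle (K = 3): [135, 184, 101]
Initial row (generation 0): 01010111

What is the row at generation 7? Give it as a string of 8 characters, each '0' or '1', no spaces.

Answer: 11011100

Derivation:
Gen 0: 01010111
Gen 1 (rule 135): 11010010
Gen 2 (rule 184): 10101001
Gen 3 (rule 101): 11111001
Gen 4 (rule 135): 01110011
Gen 5 (rule 184): 01101010
Gen 6 (rule 101): 00111110
Gen 7 (rule 135): 11011100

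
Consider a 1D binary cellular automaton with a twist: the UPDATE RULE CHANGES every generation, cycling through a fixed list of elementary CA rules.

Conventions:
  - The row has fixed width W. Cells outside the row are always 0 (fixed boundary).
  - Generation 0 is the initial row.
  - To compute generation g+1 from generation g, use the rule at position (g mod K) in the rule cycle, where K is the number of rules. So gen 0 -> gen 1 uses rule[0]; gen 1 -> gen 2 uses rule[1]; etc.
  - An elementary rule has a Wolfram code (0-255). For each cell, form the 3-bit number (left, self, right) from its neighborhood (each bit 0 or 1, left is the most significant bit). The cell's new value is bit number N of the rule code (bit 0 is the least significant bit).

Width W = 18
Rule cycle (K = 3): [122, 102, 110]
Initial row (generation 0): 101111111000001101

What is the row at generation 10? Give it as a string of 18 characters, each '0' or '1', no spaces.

Gen 0: 101111111000001101
Gen 1 (rule 122): 011000001100011110
Gen 2 (rule 102): 101000010100100010
Gen 3 (rule 110): 111000111101100110
Gen 4 (rule 122): 101101100111111111
Gen 5 (rule 102): 110110101000000001
Gen 6 (rule 110): 111111111000000011
Gen 7 (rule 122): 100000001100000111
Gen 8 (rule 102): 100000010100001001
Gen 9 (rule 110): 100000111100011011
Gen 10 (rule 122): 010001100110111111

Answer: 010001100110111111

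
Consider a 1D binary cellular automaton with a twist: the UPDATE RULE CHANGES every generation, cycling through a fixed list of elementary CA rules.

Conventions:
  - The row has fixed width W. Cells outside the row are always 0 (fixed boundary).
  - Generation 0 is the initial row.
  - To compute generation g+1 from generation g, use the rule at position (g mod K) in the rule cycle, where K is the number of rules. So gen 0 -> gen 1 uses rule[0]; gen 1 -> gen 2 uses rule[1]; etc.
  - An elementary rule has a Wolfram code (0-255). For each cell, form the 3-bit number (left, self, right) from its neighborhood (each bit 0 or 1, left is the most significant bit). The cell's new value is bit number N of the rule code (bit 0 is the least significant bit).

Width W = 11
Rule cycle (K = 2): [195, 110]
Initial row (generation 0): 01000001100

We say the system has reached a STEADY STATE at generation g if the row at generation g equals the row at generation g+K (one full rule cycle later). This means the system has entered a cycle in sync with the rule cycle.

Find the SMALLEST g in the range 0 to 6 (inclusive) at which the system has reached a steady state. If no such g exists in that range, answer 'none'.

Gen 0: 01000001100
Gen 1 (rule 195): 10011110101
Gen 2 (rule 110): 10110011111
Gen 3 (rule 195): 00010101111
Gen 4 (rule 110): 00111111001
Gen 5 (rule 195): 11011111010
Gen 6 (rule 110): 11110001110
Gen 7 (rule 195): 01110110110
Gen 8 (rule 110): 11011111110

Answer: none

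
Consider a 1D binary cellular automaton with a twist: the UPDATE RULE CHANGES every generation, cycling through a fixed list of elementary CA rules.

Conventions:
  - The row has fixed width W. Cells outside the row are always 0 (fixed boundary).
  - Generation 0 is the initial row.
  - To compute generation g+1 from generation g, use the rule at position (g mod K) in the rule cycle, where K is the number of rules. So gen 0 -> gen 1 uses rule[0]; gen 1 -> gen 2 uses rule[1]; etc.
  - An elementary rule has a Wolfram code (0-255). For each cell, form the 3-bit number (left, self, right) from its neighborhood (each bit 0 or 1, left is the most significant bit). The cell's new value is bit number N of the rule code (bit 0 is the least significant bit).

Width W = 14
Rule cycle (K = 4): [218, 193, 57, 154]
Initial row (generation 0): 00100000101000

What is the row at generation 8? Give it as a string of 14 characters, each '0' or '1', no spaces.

Gen 0: 00100000101000
Gen 1 (rule 218): 01010001000100
Gen 2 (rule 193): 00000100010001
Gen 3 (rule 57): 11110011001100
Gen 4 (rule 154): 11101110111010
Gen 5 (rule 218): 11101110111001
Gen 6 (rule 193): 01100110011000
Gen 7 (rule 57): 01010101010111
Gen 8 (rule 154): 10000000000110

Answer: 10000000000110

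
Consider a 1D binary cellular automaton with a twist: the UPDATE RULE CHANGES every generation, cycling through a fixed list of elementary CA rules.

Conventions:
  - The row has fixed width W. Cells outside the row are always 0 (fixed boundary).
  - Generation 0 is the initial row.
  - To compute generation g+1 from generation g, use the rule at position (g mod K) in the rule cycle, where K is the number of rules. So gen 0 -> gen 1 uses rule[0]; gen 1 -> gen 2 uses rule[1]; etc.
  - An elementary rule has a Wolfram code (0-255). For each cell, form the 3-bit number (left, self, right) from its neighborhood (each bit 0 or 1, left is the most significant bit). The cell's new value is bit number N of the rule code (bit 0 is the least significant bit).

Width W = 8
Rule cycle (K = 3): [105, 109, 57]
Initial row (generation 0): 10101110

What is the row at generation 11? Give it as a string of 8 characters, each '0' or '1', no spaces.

Answer: 11011011

Derivation:
Gen 0: 10101110
Gen 1 (rule 105): 01011010
Gen 2 (rule 109): 01111110
Gen 3 (rule 57): 01000001
Gen 4 (rule 105): 00011100
Gen 5 (rule 109): 11010101
Gen 6 (rule 57): 10101010
Gen 7 (rule 105): 01010100
Gen 8 (rule 109): 01111101
Gen 9 (rule 57): 01000010
Gen 10 (rule 105): 00011000
Gen 11 (rule 109): 11011011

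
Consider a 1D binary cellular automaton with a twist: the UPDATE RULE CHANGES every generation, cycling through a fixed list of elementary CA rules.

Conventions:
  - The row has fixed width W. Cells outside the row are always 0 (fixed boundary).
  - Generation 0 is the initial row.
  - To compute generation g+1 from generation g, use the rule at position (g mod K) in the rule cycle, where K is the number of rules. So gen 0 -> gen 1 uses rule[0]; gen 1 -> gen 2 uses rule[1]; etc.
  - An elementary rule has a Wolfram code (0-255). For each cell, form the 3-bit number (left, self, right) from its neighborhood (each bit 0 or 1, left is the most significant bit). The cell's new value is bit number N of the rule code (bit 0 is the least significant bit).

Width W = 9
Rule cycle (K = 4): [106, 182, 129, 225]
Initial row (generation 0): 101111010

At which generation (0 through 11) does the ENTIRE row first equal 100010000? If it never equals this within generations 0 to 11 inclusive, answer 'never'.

Answer: never

Derivation:
Gen 0: 101111010
Gen 1 (rule 106): 011001100
Gen 2 (rule 182): 100110010
Gen 3 (rule 129): 000000000
Gen 4 (rule 225): 111111111
Gen 5 (rule 106): 100000001
Gen 6 (rule 182): 110000011
Gen 7 (rule 129): 000111000
Gen 8 (rule 225): 110011011
Gen 9 (rule 106): 110111111
Gen 10 (rule 182): 001011110
Gen 11 (rule 129): 100001100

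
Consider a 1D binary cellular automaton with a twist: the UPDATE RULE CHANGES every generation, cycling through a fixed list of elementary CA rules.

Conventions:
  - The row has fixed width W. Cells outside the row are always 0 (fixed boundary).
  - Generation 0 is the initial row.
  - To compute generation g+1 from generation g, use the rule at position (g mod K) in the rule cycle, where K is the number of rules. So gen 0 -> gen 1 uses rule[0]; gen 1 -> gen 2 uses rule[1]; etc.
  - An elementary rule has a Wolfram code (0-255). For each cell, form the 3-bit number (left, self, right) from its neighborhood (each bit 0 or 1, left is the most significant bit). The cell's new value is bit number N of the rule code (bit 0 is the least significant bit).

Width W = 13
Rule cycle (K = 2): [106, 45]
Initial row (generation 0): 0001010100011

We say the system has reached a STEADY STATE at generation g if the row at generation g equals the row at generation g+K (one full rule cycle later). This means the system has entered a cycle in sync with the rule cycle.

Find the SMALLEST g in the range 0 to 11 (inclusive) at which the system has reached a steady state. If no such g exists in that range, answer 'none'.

Answer: none

Derivation:
Gen 0: 0001010100011
Gen 1 (rule 106): 0010101000111
Gen 2 (rule 45): 1011111010100
Gen 3 (rule 106): 0110001101000
Gen 4 (rule 45): 0100101011011
Gen 5 (rule 106): 1001010111111
Gen 6 (rule 45): 1001111100000
Gen 7 (rule 106): 0011000100000
Gen 8 (rule 45): 1010010101111
Gen 9 (rule 106): 0100101011001
Gen 10 (rule 45): 0100111110001
Gen 11 (rule 106): 1001100010010
Gen 12 (rule 45): 1001001010010
Gen 13 (rule 106): 0010010100100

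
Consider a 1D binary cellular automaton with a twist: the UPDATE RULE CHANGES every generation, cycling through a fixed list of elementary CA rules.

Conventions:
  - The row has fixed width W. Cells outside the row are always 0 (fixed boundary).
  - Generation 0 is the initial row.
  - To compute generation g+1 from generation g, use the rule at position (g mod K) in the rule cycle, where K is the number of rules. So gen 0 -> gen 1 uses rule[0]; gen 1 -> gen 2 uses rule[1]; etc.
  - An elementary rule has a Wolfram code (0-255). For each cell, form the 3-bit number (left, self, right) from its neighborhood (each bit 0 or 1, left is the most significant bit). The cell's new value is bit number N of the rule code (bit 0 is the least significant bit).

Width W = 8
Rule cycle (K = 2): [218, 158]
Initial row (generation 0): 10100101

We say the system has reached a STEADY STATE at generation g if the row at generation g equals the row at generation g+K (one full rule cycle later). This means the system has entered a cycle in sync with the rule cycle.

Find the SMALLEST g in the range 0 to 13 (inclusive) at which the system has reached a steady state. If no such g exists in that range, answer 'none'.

Gen 0: 10100101
Gen 1 (rule 218): 00011000
Gen 2 (rule 158): 00110100
Gen 3 (rule 218): 01110010
Gen 4 (rule 158): 11101111
Gen 5 (rule 218): 11101111
Gen 6 (rule 158): 11001110
Gen 7 (rule 218): 11111111
Gen 8 (rule 158): 11111110
Gen 9 (rule 218): 11111111
Gen 10 (rule 158): 11111110
Gen 11 (rule 218): 11111111
Gen 12 (rule 158): 11111110
Gen 13 (rule 218): 11111111
Gen 14 (rule 158): 11111110
Gen 15 (rule 218): 11111111

Answer: 7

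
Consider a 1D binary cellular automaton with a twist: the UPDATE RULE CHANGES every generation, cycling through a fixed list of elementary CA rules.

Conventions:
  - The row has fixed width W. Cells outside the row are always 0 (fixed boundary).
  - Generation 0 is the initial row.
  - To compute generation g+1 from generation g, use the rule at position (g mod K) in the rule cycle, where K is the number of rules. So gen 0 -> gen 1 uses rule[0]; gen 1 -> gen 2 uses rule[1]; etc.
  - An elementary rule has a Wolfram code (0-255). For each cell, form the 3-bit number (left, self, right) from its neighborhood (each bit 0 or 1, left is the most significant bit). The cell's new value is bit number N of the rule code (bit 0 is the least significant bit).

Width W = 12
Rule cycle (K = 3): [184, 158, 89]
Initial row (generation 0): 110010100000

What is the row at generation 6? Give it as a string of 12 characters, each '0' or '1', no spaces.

Answer: 101000000100

Derivation:
Gen 0: 110010100000
Gen 1 (rule 184): 101001010000
Gen 2 (rule 158): 101111011000
Gen 3 (rule 89): 001001011111
Gen 4 (rule 184): 000100111110
Gen 5 (rule 158): 001111111101
Gen 6 (rule 89): 101000000100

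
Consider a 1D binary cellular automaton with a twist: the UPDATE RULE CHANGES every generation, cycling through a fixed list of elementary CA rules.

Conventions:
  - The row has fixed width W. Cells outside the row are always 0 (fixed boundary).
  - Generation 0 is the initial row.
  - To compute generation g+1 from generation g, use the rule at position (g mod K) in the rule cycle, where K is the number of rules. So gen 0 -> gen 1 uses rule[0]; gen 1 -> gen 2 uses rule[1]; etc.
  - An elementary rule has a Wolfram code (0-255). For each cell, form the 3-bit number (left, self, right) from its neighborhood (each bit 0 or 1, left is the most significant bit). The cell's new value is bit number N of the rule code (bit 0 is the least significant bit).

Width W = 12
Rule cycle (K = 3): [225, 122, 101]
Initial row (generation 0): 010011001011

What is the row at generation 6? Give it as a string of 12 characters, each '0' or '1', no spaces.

Answer: 011001011001

Derivation:
Gen 0: 010011001011
Gen 1 (rule 225): 000001000101
Gen 2 (rule 122): 000010101010
Gen 3 (rule 101): 111011111110
Gen 4 (rule 225): 011101111110
Gen 5 (rule 122): 110111000011
Gen 6 (rule 101): 011001011001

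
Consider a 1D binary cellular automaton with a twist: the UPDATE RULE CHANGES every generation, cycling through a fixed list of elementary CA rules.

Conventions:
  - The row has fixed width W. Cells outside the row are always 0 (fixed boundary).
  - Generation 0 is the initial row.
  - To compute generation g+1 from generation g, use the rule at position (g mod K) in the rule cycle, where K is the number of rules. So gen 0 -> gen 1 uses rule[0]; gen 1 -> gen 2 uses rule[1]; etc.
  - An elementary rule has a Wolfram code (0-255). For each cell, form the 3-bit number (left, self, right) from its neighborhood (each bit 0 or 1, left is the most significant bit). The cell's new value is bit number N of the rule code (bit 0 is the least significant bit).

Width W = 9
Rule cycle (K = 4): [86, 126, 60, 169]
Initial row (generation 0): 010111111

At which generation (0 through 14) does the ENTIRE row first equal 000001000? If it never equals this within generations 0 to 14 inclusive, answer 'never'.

Gen 0: 010111111
Gen 1 (rule 86): 110000001
Gen 2 (rule 126): 111000011
Gen 3 (rule 60): 100100010
Gen 4 (rule 169): 000001000
Gen 5 (rule 86): 000011100
Gen 6 (rule 126): 000110110
Gen 7 (rule 60): 000101101
Gen 8 (rule 169): 110011010
Gen 9 (rule 86): 011101011
Gen 10 (rule 126): 110111111
Gen 11 (rule 60): 101100000
Gen 12 (rule 169): 011001111
Gen 13 (rule 86): 101110001
Gen 14 (rule 126): 111011011

Answer: 4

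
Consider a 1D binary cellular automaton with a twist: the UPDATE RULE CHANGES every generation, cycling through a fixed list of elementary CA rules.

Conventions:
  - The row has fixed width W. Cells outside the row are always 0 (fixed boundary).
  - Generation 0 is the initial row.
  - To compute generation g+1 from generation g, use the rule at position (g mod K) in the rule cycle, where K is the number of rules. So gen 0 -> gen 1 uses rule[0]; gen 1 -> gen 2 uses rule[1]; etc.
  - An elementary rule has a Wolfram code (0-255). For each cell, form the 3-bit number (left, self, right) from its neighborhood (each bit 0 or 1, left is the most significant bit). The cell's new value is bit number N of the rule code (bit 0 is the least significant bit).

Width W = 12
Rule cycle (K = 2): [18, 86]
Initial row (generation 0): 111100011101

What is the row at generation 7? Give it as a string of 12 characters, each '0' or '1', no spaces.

Gen 0: 111100011101
Gen 1 (rule 18): 000010100000
Gen 2 (rule 86): 000110110000
Gen 3 (rule 18): 001000001000
Gen 4 (rule 86): 011100011100
Gen 5 (rule 18): 100010100010
Gen 6 (rule 86): 110110110111
Gen 7 (rule 18): 000000000000

Answer: 000000000000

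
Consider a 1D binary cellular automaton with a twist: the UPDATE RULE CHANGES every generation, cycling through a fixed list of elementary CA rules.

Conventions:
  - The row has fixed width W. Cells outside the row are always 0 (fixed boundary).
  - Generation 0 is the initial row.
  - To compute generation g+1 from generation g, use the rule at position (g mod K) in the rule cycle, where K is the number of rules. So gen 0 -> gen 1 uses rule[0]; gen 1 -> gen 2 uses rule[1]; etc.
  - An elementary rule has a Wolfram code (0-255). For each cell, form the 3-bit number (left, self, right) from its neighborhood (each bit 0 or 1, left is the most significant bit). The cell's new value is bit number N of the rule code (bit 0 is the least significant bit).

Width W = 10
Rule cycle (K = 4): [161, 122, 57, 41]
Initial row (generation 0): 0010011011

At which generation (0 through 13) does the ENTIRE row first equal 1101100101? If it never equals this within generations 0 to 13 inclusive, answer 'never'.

Gen 0: 0010011011
Gen 1 (rule 161): 1000000100
Gen 2 (rule 122): 0100001010
Gen 3 (rule 57): 0011100101
Gen 4 (rule 41): 1010000010
Gen 5 (rule 161): 0100111000
Gen 6 (rule 122): 1011101100
Gen 7 (rule 57): 0110011011
Gen 8 (rule 41): 0100010110
Gen 9 (rule 161): 0001001000
Gen 10 (rule 122): 0010110100
Gen 11 (rule 57): 1001101011
Gen 12 (rule 41): 0001010110
Gen 13 (rule 161): 1100101000

Answer: never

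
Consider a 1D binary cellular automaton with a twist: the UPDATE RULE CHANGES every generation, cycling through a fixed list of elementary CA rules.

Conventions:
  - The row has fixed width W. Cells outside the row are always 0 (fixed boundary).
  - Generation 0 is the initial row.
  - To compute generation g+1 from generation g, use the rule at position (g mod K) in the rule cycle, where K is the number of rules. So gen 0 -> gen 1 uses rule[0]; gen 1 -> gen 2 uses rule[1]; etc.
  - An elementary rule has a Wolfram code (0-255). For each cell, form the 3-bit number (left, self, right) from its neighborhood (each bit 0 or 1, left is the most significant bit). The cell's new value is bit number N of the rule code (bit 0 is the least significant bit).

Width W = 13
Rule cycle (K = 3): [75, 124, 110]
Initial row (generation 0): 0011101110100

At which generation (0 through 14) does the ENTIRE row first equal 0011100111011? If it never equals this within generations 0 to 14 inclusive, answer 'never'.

Gen 0: 0011101110100
Gen 1 (rule 75): 1110101010001
Gen 2 (rule 124): 1011111111001
Gen 3 (rule 110): 1110000001011
Gen 4 (rule 75): 1010111110011
Gen 5 (rule 124): 1111100011011
Gen 6 (rule 110): 1000100111111
Gen 7 (rule 75): 0011001100001
Gen 8 (rule 124): 0011101110001
Gen 9 (rule 110): 0110111010011
Gen 10 (rule 75): 1110101000111
Gen 11 (rule 124): 1011111100101
Gen 12 (rule 110): 1110000101111
Gen 13 (rule 75): 1010111001001
Gen 14 (rule 124): 1111101101101

Answer: never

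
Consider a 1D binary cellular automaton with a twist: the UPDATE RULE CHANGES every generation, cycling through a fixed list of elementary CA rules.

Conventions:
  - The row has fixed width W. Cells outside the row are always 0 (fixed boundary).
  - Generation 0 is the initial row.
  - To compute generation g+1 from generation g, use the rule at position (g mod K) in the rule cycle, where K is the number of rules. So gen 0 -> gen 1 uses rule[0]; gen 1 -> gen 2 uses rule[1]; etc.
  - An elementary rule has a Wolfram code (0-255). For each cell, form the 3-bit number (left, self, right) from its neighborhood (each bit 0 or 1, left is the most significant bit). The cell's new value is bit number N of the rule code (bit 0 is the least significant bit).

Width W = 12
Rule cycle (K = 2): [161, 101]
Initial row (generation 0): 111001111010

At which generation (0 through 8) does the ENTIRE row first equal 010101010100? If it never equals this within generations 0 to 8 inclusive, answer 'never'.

Gen 0: 111001111010
Gen 1 (rule 161): 010000110100
Gen 2 (rule 101): 010110011101
Gen 3 (rule 161): 001000001010
Gen 4 (rule 101): 101011101110
Gen 5 (rule 161): 010101010100
Gen 6 (rule 101): 011111111101
Gen 7 (rule 161): 001111111010
Gen 8 (rule 101): 100000001110

Answer: 5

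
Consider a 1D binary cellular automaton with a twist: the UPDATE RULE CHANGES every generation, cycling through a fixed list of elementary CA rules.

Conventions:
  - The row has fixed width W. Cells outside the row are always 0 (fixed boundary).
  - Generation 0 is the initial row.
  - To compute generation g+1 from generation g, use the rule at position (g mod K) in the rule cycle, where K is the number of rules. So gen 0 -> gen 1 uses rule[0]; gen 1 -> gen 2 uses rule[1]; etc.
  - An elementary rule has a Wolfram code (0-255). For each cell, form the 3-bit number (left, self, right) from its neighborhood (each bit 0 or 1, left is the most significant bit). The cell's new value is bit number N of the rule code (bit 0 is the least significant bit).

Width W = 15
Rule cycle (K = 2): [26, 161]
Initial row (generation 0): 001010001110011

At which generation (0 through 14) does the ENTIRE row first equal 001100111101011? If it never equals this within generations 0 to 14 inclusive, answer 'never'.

Answer: never

Derivation:
Gen 0: 001010001110011
Gen 1 (rule 26): 010001011001110
Gen 2 (rule 161): 000100100000100
Gen 3 (rule 26): 001011010001010
Gen 4 (rule 161): 100100100100100
Gen 5 (rule 26): 011011011011010
Gen 6 (rule 161): 000100100100100
Gen 7 (rule 26): 001011011011010
Gen 8 (rule 161): 100100100100100
Gen 9 (rule 26): 011011011011010
Gen 10 (rule 161): 000100100100100
Gen 11 (rule 26): 001011011011010
Gen 12 (rule 161): 100100100100100
Gen 13 (rule 26): 011011011011010
Gen 14 (rule 161): 000100100100100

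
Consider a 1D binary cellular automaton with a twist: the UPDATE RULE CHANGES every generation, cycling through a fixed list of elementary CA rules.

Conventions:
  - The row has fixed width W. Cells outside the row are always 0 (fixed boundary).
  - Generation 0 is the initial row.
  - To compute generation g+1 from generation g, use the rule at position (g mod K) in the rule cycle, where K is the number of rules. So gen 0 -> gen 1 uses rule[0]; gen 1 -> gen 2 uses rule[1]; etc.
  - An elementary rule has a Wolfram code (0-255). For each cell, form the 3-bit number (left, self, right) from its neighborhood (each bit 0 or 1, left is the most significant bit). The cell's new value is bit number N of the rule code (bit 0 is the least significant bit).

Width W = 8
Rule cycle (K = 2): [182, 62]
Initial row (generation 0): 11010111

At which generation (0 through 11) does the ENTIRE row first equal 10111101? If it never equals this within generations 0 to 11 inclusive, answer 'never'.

Answer: never

Derivation:
Gen 0: 11010111
Gen 1 (rule 182): 00111010
Gen 2 (rule 62): 01100111
Gen 3 (rule 182): 10011010
Gen 4 (rule 62): 11110111
Gen 5 (rule 182): 01101010
Gen 6 (rule 62): 11011111
Gen 7 (rule 182): 00101110
Gen 8 (rule 62): 01111001
Gen 9 (rule 182): 10110111
Gen 10 (rule 62): 11101100
Gen 11 (rule 182): 01010010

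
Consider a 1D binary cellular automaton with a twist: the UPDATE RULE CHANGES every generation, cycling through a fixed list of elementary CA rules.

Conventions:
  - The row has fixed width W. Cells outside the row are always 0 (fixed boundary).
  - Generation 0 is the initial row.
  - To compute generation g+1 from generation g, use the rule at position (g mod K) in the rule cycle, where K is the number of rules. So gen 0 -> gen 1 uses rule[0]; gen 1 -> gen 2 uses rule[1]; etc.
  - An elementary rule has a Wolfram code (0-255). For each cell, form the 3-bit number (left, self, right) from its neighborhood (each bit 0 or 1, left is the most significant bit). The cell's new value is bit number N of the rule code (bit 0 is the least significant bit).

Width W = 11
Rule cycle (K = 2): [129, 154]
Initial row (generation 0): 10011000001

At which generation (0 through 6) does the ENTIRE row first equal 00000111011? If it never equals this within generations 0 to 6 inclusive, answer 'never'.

Answer: never

Derivation:
Gen 0: 10011000001
Gen 1 (rule 129): 00000011100
Gen 2 (rule 154): 00000111010
Gen 3 (rule 129): 11110010000
Gen 4 (rule 154): 11101101000
Gen 5 (rule 129): 01000000011
Gen 6 (rule 154): 10100000110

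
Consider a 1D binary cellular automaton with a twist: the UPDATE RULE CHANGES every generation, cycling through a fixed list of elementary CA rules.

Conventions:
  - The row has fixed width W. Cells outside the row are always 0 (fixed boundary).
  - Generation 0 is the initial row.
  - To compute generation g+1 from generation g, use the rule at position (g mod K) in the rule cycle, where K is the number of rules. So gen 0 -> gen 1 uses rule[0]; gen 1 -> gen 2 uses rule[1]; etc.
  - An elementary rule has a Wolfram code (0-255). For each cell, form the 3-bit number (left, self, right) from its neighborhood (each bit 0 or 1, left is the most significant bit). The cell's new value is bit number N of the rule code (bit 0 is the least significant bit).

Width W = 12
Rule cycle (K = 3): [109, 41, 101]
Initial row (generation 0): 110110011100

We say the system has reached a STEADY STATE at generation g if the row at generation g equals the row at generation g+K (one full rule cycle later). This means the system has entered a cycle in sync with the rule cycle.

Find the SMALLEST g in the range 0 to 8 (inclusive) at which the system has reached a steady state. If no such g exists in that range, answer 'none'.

Answer: none

Derivation:
Gen 0: 110110011100
Gen 1 (rule 109): 111110010101
Gen 2 (rule 41): 100000001010
Gen 3 (rule 101): 101111101110
Gen 4 (rule 109): 111000111010
Gen 5 (rule 41): 100010100100
Gen 6 (rule 101): 101011100101
Gen 7 (rule 109): 111110100111
Gen 8 (rule 41): 100001000100
Gen 9 (rule 101): 101101010101
Gen 10 (rule 109): 111111111111
Gen 11 (rule 41): 100000000000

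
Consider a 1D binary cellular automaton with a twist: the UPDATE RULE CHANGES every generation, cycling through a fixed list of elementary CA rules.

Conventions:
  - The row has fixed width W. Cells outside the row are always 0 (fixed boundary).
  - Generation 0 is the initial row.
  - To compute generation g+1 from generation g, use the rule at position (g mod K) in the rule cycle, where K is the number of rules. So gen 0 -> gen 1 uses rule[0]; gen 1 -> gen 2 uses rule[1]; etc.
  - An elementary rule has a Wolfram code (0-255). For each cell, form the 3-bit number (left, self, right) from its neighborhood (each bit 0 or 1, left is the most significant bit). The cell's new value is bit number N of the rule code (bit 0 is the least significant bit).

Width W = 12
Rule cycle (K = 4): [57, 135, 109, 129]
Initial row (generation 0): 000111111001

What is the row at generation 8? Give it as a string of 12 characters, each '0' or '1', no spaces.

Gen 0: 000111111001
Gen 1 (rule 57): 110100000100
Gen 2 (rule 135): 000101111101
Gen 3 (rule 109): 110111000111
Gen 4 (rule 129): 000010010010
Gen 5 (rule 57): 111001001001
Gen 6 (rule 135): 010011011011
Gen 7 (rule 109): 010011111111
Gen 8 (rule 129): 000001111110

Answer: 000001111110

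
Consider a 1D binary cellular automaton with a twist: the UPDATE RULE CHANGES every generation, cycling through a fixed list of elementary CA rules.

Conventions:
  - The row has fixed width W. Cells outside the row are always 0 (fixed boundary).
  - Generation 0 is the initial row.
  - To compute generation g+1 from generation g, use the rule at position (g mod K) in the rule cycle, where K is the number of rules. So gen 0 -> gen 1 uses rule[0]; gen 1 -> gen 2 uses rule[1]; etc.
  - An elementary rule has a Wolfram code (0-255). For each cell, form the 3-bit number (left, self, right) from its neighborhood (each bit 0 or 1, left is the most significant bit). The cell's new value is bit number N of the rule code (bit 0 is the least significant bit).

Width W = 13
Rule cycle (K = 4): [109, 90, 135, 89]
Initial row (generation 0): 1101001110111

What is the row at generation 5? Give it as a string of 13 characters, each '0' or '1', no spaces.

Gen 0: 1101001110111
Gen 1 (rule 109): 1111001011101
Gen 2 (rule 90): 1001110010100
Gen 3 (rule 135): 1010100110101
Gen 4 (rule 89): 0000010110000
Gen 5 (rule 109): 1111011110111

Answer: 1111011110111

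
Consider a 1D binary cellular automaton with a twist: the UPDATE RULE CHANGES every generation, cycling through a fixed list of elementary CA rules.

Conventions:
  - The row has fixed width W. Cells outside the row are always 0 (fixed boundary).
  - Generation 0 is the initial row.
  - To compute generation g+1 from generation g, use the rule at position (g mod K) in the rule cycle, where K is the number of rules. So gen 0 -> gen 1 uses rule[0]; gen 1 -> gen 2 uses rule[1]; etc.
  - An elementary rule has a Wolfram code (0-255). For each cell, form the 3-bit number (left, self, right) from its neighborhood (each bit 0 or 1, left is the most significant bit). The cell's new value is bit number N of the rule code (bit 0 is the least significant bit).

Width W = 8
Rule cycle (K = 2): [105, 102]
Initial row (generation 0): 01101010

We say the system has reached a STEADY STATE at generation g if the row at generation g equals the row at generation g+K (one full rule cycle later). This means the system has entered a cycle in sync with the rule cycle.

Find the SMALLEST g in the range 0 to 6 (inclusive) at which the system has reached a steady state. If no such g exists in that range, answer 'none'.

Gen 0: 01101010
Gen 1 (rule 105): 01110100
Gen 2 (rule 102): 10011100
Gen 3 (rule 105): 00010101
Gen 4 (rule 102): 00111111
Gen 5 (rule 105): 10100001
Gen 6 (rule 102): 11100011
Gen 7 (rule 105): 10101011
Gen 8 (rule 102): 11111101

Answer: none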